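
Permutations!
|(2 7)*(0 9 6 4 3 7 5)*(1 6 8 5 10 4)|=20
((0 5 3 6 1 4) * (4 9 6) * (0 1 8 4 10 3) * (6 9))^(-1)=(0 5)(1 4 8 6)(3 10)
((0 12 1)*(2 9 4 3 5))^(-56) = (0 12 1)(2 5 3 4 9)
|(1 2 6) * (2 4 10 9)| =6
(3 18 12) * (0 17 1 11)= [17, 11, 2, 18, 4, 5, 6, 7, 8, 9, 10, 0, 3, 13, 14, 15, 16, 1, 12]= (0 17 1 11)(3 18 12)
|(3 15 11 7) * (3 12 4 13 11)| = 10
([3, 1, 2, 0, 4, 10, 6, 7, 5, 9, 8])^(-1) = [3, 1, 2, 0, 4, 8, 6, 7, 10, 9, 5]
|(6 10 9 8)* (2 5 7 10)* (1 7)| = 8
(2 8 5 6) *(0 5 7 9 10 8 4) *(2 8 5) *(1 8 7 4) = [2, 8, 1, 3, 0, 6, 7, 9, 4, 10, 5] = (0 2 1 8 4)(5 6 7 9 10)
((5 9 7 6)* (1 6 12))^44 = (1 5 7)(6 9 12)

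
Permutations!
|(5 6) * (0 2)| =|(0 2)(5 6)| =2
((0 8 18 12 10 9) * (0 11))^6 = ((0 8 18 12 10 9 11))^6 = (0 11 9 10 12 18 8)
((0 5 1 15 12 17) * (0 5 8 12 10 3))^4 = (0 5 3 17 10 12 15 8 1)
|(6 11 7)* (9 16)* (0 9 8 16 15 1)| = 12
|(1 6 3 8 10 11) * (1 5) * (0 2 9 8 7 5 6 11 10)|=12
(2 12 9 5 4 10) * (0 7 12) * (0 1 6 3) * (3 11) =(0 7 12 9 5 4 10 2 1 6 11 3) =[7, 6, 1, 0, 10, 4, 11, 12, 8, 5, 2, 3, 9]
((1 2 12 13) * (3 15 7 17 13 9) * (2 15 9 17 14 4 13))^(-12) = (17) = ((1 15 7 14 4 13)(2 12 17)(3 9))^(-12)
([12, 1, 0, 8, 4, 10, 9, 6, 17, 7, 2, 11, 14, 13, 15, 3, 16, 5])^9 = (0 2 10 5 17 8 3 15 14 12)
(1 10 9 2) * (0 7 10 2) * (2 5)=(0 7 10 9)(1 5 2)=[7, 5, 1, 3, 4, 2, 6, 10, 8, 0, 9]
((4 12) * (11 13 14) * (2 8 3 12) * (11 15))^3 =((2 8 3 12 4)(11 13 14 15))^3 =(2 12 8 4 3)(11 15 14 13)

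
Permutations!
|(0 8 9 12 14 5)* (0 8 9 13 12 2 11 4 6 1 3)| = |(0 9 2 11 4 6 1 3)(5 8 13 12 14)| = 40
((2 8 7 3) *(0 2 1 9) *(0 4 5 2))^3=(1 5 7 9 2 3 4 8)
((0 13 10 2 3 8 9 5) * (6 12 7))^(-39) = ((0 13 10 2 3 8 9 5)(6 12 7))^(-39) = (0 13 10 2 3 8 9 5)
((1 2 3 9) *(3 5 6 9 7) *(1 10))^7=(1 2 5 6 9 10)(3 7)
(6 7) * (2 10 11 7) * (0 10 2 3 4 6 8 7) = (0 10 11)(3 4 6)(7 8) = [10, 1, 2, 4, 6, 5, 3, 8, 7, 9, 11, 0]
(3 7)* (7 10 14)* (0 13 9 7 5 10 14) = (0 13 9 7 3 14 5 10) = [13, 1, 2, 14, 4, 10, 6, 3, 8, 7, 0, 11, 12, 9, 5]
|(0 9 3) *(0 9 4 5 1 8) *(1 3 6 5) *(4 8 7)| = |(0 8)(1 7 4)(3 9 6 5)| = 12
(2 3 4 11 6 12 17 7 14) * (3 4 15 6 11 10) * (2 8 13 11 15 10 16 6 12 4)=(3 10)(4 16 6)(7 14 8 13 11 15 12 17)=[0, 1, 2, 10, 16, 5, 4, 14, 13, 9, 3, 15, 17, 11, 8, 12, 6, 7]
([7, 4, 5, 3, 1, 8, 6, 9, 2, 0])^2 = [9, 1, 8, 3, 4, 2, 6, 0, 5, 7]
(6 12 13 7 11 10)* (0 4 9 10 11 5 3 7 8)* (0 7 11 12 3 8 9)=(0 4)(3 11 12 13 9 10 6)(5 8 7)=[4, 1, 2, 11, 0, 8, 3, 5, 7, 10, 6, 12, 13, 9]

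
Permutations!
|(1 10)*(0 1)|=3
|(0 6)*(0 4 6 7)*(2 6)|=|(0 7)(2 6 4)|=6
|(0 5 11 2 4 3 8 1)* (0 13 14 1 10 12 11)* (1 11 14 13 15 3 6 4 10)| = |(0 5)(1 15 3 8)(2 10 12 14 11)(4 6)| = 20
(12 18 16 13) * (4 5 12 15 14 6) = [0, 1, 2, 3, 5, 12, 4, 7, 8, 9, 10, 11, 18, 15, 6, 14, 13, 17, 16] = (4 5 12 18 16 13 15 14 6)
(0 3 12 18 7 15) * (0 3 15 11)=(0 15 3 12 18 7 11)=[15, 1, 2, 12, 4, 5, 6, 11, 8, 9, 10, 0, 18, 13, 14, 3, 16, 17, 7]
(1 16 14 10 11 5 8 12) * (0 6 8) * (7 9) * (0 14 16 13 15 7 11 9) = (16)(0 6 8 12 1 13 15 7)(5 14 10 9 11) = [6, 13, 2, 3, 4, 14, 8, 0, 12, 11, 9, 5, 1, 15, 10, 7, 16]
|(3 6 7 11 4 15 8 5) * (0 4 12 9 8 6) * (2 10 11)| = 13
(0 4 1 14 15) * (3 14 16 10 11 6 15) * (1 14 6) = [4, 16, 2, 6, 14, 5, 15, 7, 8, 9, 11, 1, 12, 13, 3, 0, 10] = (0 4 14 3 6 15)(1 16 10 11)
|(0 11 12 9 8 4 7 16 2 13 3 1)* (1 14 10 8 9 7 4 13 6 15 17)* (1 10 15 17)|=15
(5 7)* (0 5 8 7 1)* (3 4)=(0 5 1)(3 4)(7 8)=[5, 0, 2, 4, 3, 1, 6, 8, 7]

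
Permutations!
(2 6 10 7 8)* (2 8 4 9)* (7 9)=(2 6 10 9)(4 7)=[0, 1, 6, 3, 7, 5, 10, 4, 8, 2, 9]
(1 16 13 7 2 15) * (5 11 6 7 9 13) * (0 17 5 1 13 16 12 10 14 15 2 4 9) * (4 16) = (0 17 5 11 6 7 16 1 12 10 14 15 13)(4 9) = [17, 12, 2, 3, 9, 11, 7, 16, 8, 4, 14, 6, 10, 0, 15, 13, 1, 5]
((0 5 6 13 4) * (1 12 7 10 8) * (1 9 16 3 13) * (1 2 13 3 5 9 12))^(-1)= (0 4 13 2 6 5 16 9)(7 12 8 10)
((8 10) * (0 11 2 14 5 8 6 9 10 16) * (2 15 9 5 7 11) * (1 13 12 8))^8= (0 6 2 5 14 1 7 13 11 12 15 8 9 16 10)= ((0 2 14 7 11 15 9 10 6 5 1 13 12 8 16))^8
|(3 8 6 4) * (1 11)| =|(1 11)(3 8 6 4)| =4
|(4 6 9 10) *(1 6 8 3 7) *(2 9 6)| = |(1 2 9 10 4 8 3 7)| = 8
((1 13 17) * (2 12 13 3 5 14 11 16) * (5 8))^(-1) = (1 17 13 12 2 16 11 14 5 8 3)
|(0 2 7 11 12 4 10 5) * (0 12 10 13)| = |(0 2 7 11 10 5 12 4 13)| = 9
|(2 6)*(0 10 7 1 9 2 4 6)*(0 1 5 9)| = |(0 10 7 5 9 2 1)(4 6)| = 14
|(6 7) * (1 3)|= 2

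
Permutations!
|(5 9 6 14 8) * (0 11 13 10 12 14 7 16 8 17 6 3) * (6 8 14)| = 14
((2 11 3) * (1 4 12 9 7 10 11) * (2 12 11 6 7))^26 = ((1 4 11 3 12 9 2)(6 7 10))^26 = (1 9 3 4 2 12 11)(6 10 7)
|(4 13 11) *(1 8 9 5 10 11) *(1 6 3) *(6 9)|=12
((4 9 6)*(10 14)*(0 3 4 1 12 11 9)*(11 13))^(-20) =((0 3 4)(1 12 13 11 9 6)(10 14))^(-20) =(14)(0 3 4)(1 9 13)(6 11 12)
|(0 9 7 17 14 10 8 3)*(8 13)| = 9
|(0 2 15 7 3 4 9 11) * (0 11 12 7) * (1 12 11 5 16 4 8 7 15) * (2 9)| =|(0 9 11 5 16 4 2 1 12 15)(3 8 7)| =30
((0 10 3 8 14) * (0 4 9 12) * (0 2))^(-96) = (0 8 9)(2 3 4)(10 14 12)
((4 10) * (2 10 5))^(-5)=(2 5 4 10)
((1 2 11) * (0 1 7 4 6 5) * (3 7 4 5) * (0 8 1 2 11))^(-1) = (0 2)(1 8 5 7 3 6 4 11)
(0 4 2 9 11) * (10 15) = [4, 1, 9, 3, 2, 5, 6, 7, 8, 11, 15, 0, 12, 13, 14, 10] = (0 4 2 9 11)(10 15)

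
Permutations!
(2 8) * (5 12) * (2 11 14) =(2 8 11 14)(5 12) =[0, 1, 8, 3, 4, 12, 6, 7, 11, 9, 10, 14, 5, 13, 2]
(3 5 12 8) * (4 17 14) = (3 5 12 8)(4 17 14) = [0, 1, 2, 5, 17, 12, 6, 7, 3, 9, 10, 11, 8, 13, 4, 15, 16, 14]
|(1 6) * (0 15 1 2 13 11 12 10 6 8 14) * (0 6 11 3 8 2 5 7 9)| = 12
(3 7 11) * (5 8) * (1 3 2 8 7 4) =[0, 3, 8, 4, 1, 7, 6, 11, 5, 9, 10, 2] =(1 3 4)(2 8 5 7 11)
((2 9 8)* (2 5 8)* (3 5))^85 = (2 9)(3 5 8) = ((2 9)(3 5 8))^85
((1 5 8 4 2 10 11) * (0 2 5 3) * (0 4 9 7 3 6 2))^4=(1 11 10 2 6)(3 9 5)(4 7 8)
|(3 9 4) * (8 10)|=6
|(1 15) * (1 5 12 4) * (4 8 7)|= 7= |(1 15 5 12 8 7 4)|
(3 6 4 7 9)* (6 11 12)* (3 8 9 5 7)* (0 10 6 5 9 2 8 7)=(0 10 6 4 3 11 12 5)(2 8)(7 9)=[10, 1, 8, 11, 3, 0, 4, 9, 2, 7, 6, 12, 5]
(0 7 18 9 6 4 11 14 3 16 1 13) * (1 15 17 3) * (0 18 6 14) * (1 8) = (0 7 6 4 11)(1 13 18 9 14 8)(3 16 15 17) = [7, 13, 2, 16, 11, 5, 4, 6, 1, 14, 10, 0, 12, 18, 8, 17, 15, 3, 9]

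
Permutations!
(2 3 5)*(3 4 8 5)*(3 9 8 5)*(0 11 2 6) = (0 11 2 4 5 6)(3 9 8) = [11, 1, 4, 9, 5, 6, 0, 7, 3, 8, 10, 2]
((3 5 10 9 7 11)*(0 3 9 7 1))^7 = (0 1 9 11 7 10 5 3)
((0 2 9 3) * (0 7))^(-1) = ((0 2 9 3 7))^(-1) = (0 7 3 9 2)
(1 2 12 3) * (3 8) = (1 2 12 8 3) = [0, 2, 12, 1, 4, 5, 6, 7, 3, 9, 10, 11, 8]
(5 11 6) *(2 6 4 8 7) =(2 6 5 11 4 8 7) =[0, 1, 6, 3, 8, 11, 5, 2, 7, 9, 10, 4]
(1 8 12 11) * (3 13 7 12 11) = (1 8 11)(3 13 7 12) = [0, 8, 2, 13, 4, 5, 6, 12, 11, 9, 10, 1, 3, 7]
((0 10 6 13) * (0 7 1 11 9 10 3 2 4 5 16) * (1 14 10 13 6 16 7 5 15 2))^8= (0 14 13 1 16 7 9 3 10 5 11)(2 15 4)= ((0 3 1 11 9 13 5 7 14 10 16)(2 4 15))^8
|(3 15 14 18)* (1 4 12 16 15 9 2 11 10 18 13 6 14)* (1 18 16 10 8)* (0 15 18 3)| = 39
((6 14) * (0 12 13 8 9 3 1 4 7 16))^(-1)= ((0 12 13 8 9 3 1 4 7 16)(6 14))^(-1)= (0 16 7 4 1 3 9 8 13 12)(6 14)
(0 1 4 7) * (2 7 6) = (0 1 4 6 2 7) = [1, 4, 7, 3, 6, 5, 2, 0]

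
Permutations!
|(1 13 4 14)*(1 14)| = |(14)(1 13 4)| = 3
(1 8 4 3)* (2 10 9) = [0, 8, 10, 1, 3, 5, 6, 7, 4, 2, 9] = (1 8 4 3)(2 10 9)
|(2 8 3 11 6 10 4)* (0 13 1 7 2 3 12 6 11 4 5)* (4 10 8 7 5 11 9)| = 60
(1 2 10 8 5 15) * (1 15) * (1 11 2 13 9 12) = (15)(1 13 9 12)(2 10 8 5 11) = [0, 13, 10, 3, 4, 11, 6, 7, 5, 12, 8, 2, 1, 9, 14, 15]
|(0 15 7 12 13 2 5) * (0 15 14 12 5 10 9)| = 21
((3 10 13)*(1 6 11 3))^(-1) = (1 13 10 3 11 6)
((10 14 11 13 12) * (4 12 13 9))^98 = (4 10 11)(9 12 14)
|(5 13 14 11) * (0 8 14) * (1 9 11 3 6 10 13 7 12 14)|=13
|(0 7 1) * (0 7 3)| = 2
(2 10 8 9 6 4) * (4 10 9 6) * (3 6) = [0, 1, 9, 6, 2, 5, 10, 7, 3, 4, 8] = (2 9 4)(3 6 10 8)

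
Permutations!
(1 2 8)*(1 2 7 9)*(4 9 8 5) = (1 7 8 2 5 4 9) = [0, 7, 5, 3, 9, 4, 6, 8, 2, 1]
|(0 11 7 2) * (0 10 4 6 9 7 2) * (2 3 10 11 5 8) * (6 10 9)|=|(0 5 8 2 11 3 9 7)(4 10)|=8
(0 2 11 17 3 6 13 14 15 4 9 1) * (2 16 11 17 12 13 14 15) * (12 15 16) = (0 12 13 16 11 15 4 9 1)(2 17 3 6 14) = [12, 0, 17, 6, 9, 5, 14, 7, 8, 1, 10, 15, 13, 16, 2, 4, 11, 3]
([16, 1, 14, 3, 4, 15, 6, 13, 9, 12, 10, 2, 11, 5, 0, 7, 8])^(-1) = (0 14 2 11 12 9 8 16)(5 13 7 15)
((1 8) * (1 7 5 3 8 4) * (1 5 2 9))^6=((1 4 5 3 8 7 2 9))^6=(1 2 8 5)(3 4 9 7)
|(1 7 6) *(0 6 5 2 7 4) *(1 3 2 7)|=6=|(0 6 3 2 1 4)(5 7)|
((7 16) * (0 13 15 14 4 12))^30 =((0 13 15 14 4 12)(7 16))^30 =(16)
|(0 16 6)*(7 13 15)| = |(0 16 6)(7 13 15)| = 3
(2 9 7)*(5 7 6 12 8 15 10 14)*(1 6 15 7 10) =[0, 6, 9, 3, 4, 10, 12, 2, 7, 15, 14, 11, 8, 13, 5, 1] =(1 6 12 8 7 2 9 15)(5 10 14)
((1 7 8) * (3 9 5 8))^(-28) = ((1 7 3 9 5 8))^(-28) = (1 3 5)(7 9 8)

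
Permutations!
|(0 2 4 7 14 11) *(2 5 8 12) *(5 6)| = 10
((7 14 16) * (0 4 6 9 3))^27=(16)(0 6 3 4 9)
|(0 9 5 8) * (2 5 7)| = 6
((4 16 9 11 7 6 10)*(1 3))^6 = ((1 3)(4 16 9 11 7 6 10))^6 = (4 10 6 7 11 9 16)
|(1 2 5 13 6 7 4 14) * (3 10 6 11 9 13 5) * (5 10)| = 9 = |(1 2 3 5 10 6 7 4 14)(9 13 11)|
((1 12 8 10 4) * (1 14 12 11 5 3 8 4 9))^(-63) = (14)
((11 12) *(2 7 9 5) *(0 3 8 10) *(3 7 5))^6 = ((0 7 9 3 8 10)(2 5)(11 12))^6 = (12)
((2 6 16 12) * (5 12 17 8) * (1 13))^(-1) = ((1 13)(2 6 16 17 8 5 12))^(-1) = (1 13)(2 12 5 8 17 16 6)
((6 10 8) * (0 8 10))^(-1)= (10)(0 6 8)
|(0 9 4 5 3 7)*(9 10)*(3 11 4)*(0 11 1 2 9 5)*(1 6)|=11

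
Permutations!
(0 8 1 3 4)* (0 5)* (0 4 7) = (0 8 1 3 7)(4 5) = [8, 3, 2, 7, 5, 4, 6, 0, 1]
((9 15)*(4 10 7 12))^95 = (4 12 7 10)(9 15)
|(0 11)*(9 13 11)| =|(0 9 13 11)| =4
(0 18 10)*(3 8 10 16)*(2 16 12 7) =(0 18 12 7 2 16 3 8 10) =[18, 1, 16, 8, 4, 5, 6, 2, 10, 9, 0, 11, 7, 13, 14, 15, 3, 17, 12]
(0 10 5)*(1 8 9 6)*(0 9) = [10, 8, 2, 3, 4, 9, 1, 7, 0, 6, 5] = (0 10 5 9 6 1 8)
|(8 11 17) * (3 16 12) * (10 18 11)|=15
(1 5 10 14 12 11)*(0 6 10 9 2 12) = (0 6 10 14)(1 5 9 2 12 11) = [6, 5, 12, 3, 4, 9, 10, 7, 8, 2, 14, 1, 11, 13, 0]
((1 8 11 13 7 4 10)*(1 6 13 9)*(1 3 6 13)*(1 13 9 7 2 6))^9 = ((1 8 11 7 4 10 9 3)(2 6 13))^9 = (13)(1 8 11 7 4 10 9 3)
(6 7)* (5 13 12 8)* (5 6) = [0, 1, 2, 3, 4, 13, 7, 5, 6, 9, 10, 11, 8, 12] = (5 13 12 8 6 7)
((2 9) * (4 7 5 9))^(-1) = ((2 4 7 5 9))^(-1) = (2 9 5 7 4)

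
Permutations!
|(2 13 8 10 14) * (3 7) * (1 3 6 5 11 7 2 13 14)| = 28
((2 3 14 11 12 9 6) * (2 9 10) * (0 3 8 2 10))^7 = ((0 3 14 11 12)(2 8)(6 9))^7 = (0 14 12 3 11)(2 8)(6 9)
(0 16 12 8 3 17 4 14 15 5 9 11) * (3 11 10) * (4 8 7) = (0 16 12 7 4 14 15 5 9 10 3 17 8 11) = [16, 1, 2, 17, 14, 9, 6, 4, 11, 10, 3, 0, 7, 13, 15, 5, 12, 8]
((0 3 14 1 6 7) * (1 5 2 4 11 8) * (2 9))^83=(0 7 6 1 8 11 4 2 9 5 14 3)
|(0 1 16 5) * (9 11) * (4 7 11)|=4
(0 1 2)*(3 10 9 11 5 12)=[1, 2, 0, 10, 4, 12, 6, 7, 8, 11, 9, 5, 3]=(0 1 2)(3 10 9 11 5 12)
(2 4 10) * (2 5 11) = (2 4 10 5 11) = [0, 1, 4, 3, 10, 11, 6, 7, 8, 9, 5, 2]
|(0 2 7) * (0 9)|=4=|(0 2 7 9)|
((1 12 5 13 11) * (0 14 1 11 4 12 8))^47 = ((0 14 1 8)(4 12 5 13))^47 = (0 8 1 14)(4 13 5 12)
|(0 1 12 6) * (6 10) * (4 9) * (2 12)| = |(0 1 2 12 10 6)(4 9)| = 6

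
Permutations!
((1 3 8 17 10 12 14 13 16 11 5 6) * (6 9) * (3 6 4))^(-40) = ((1 6)(3 8 17 10 12 14 13 16 11 5 9 4))^(-40) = (3 11 12)(4 16 10)(5 14 8)(9 13 17)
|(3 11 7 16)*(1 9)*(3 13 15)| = 6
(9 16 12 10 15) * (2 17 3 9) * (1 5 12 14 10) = (1 5 12)(2 17 3 9 16 14 10 15) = [0, 5, 17, 9, 4, 12, 6, 7, 8, 16, 15, 11, 1, 13, 10, 2, 14, 3]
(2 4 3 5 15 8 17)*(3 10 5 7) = (2 4 10 5 15 8 17)(3 7) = [0, 1, 4, 7, 10, 15, 6, 3, 17, 9, 5, 11, 12, 13, 14, 8, 16, 2]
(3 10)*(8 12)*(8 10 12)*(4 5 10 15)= (3 12 15 4 5 10)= [0, 1, 2, 12, 5, 10, 6, 7, 8, 9, 3, 11, 15, 13, 14, 4]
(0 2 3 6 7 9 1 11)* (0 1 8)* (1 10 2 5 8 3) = (0 5 8)(1 11 10 2)(3 6 7 9) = [5, 11, 1, 6, 4, 8, 7, 9, 0, 3, 2, 10]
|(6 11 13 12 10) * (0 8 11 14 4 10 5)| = 12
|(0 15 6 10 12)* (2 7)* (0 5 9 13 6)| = 6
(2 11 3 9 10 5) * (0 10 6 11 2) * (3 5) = (0 10 3 9 6 11 5) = [10, 1, 2, 9, 4, 0, 11, 7, 8, 6, 3, 5]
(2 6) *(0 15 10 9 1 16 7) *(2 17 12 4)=[15, 16, 6, 3, 2, 5, 17, 0, 8, 1, 9, 11, 4, 13, 14, 10, 7, 12]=(0 15 10 9 1 16 7)(2 6 17 12 4)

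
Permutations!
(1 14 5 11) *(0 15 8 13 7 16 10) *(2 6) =[15, 14, 6, 3, 4, 11, 2, 16, 13, 9, 0, 1, 12, 7, 5, 8, 10] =(0 15 8 13 7 16 10)(1 14 5 11)(2 6)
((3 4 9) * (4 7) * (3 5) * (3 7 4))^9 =(3 7 5 9 4)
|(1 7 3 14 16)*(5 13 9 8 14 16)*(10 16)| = 5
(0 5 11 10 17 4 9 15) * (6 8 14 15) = (0 5 11 10 17 4 9 6 8 14 15) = [5, 1, 2, 3, 9, 11, 8, 7, 14, 6, 17, 10, 12, 13, 15, 0, 16, 4]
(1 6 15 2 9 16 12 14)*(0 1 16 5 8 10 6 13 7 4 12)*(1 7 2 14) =[7, 13, 9, 3, 12, 8, 15, 4, 10, 5, 6, 11, 1, 2, 16, 14, 0] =(0 7 4 12 1 13 2 9 5 8 10 6 15 14 16)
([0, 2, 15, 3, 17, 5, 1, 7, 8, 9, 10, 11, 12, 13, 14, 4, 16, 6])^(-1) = (1 6 17 4 15 2)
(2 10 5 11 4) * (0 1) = (0 1)(2 10 5 11 4) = [1, 0, 10, 3, 2, 11, 6, 7, 8, 9, 5, 4]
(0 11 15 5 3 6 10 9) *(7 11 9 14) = (0 9)(3 6 10 14 7 11 15 5) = [9, 1, 2, 6, 4, 3, 10, 11, 8, 0, 14, 15, 12, 13, 7, 5]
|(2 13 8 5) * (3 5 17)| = |(2 13 8 17 3 5)| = 6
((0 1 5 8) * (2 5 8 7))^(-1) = ((0 1 8)(2 5 7))^(-1) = (0 8 1)(2 7 5)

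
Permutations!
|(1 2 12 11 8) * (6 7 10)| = 15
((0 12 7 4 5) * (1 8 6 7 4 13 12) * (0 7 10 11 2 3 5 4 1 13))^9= (0 3 10 1)(2 6 12 7)(5 11 8 13)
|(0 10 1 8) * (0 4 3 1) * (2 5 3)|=|(0 10)(1 8 4 2 5 3)|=6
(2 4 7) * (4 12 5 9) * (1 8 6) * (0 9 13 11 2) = (0 9 4 7)(1 8 6)(2 12 5 13 11) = [9, 8, 12, 3, 7, 13, 1, 0, 6, 4, 10, 2, 5, 11]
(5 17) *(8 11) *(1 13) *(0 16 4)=(0 16 4)(1 13)(5 17)(8 11)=[16, 13, 2, 3, 0, 17, 6, 7, 11, 9, 10, 8, 12, 1, 14, 15, 4, 5]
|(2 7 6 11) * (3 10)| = 4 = |(2 7 6 11)(3 10)|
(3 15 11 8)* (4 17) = (3 15 11 8)(4 17) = [0, 1, 2, 15, 17, 5, 6, 7, 3, 9, 10, 8, 12, 13, 14, 11, 16, 4]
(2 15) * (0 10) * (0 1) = (0 10 1)(2 15) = [10, 0, 15, 3, 4, 5, 6, 7, 8, 9, 1, 11, 12, 13, 14, 2]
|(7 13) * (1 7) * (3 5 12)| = |(1 7 13)(3 5 12)| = 3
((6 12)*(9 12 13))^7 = ((6 13 9 12))^7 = (6 12 9 13)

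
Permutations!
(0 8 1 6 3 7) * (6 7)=(0 8 1 7)(3 6)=[8, 7, 2, 6, 4, 5, 3, 0, 1]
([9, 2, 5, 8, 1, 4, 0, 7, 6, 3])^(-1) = (0 6 8 3 9)(1 4 5 2)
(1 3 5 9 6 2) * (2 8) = (1 3 5 9 6 8 2) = [0, 3, 1, 5, 4, 9, 8, 7, 2, 6]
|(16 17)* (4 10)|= |(4 10)(16 17)|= 2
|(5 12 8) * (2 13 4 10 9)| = |(2 13 4 10 9)(5 12 8)| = 15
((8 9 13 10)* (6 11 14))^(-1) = (6 14 11)(8 10 13 9)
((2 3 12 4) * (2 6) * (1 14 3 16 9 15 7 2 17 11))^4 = (1 4)(2 7 15 9 16)(3 17)(6 14)(11 12)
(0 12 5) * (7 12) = (0 7 12 5) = [7, 1, 2, 3, 4, 0, 6, 12, 8, 9, 10, 11, 5]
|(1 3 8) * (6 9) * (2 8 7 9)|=|(1 3 7 9 6 2 8)|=7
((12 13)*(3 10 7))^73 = (3 10 7)(12 13)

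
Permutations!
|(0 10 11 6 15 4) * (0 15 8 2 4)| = |(0 10 11 6 8 2 4 15)| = 8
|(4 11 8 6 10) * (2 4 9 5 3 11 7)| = |(2 4 7)(3 11 8 6 10 9 5)| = 21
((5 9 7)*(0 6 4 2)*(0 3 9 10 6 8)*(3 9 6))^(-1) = (0 8)(2 4 6 3 10 5 7 9)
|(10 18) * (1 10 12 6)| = |(1 10 18 12 6)| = 5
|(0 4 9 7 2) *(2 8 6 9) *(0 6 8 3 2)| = 10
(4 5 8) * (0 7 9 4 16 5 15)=(0 7 9 4 15)(5 8 16)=[7, 1, 2, 3, 15, 8, 6, 9, 16, 4, 10, 11, 12, 13, 14, 0, 5]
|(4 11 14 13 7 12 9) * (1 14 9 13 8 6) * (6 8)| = |(1 14 6)(4 11 9)(7 12 13)| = 3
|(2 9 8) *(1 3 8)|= |(1 3 8 2 9)|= 5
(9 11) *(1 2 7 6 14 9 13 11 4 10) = [0, 2, 7, 3, 10, 5, 14, 6, 8, 4, 1, 13, 12, 11, 9] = (1 2 7 6 14 9 4 10)(11 13)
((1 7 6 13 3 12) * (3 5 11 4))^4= (1 5 12 13 3 6 4 7 11)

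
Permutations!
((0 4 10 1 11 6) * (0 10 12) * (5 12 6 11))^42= (12)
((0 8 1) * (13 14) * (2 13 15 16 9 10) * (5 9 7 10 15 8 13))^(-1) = ((0 13 14 8 1)(2 5 9 15 16 7 10))^(-1) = (0 1 8 14 13)(2 10 7 16 15 9 5)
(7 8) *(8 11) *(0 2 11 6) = [2, 1, 11, 3, 4, 5, 0, 6, 7, 9, 10, 8] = (0 2 11 8 7 6)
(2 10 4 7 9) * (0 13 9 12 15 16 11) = (0 13 9 2 10 4 7 12 15 16 11) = [13, 1, 10, 3, 7, 5, 6, 12, 8, 2, 4, 0, 15, 9, 14, 16, 11]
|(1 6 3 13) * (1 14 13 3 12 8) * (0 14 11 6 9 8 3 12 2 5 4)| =|(0 14 13 11 6 2 5 4)(1 9 8)(3 12)| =24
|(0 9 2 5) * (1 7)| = 4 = |(0 9 2 5)(1 7)|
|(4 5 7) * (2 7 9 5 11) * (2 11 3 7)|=6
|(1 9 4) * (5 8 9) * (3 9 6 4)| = 10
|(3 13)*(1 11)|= 2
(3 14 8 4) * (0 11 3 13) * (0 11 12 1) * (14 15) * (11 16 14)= (0 12 1)(3 15 11)(4 13 16 14 8)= [12, 0, 2, 15, 13, 5, 6, 7, 4, 9, 10, 3, 1, 16, 8, 11, 14]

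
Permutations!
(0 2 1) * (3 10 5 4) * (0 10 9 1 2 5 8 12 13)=(0 5 4 3 9 1 10 8 12 13)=[5, 10, 2, 9, 3, 4, 6, 7, 12, 1, 8, 11, 13, 0]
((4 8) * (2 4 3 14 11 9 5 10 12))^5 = (2 11)(3 10)(4 9)(5 8)(12 14)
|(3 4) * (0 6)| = 2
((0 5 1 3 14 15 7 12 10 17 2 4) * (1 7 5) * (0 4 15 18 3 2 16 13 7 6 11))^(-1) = ((0 1 2 15 5 6 11)(3 14 18)(7 12 10 17 16 13))^(-1) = (0 11 6 5 15 2 1)(3 18 14)(7 13 16 17 10 12)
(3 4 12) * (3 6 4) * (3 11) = (3 11)(4 12 6) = [0, 1, 2, 11, 12, 5, 4, 7, 8, 9, 10, 3, 6]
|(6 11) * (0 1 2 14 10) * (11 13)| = |(0 1 2 14 10)(6 13 11)| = 15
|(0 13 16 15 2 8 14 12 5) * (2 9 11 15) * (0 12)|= 6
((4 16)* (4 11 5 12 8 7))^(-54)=((4 16 11 5 12 8 7))^(-54)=(4 11 12 7 16 5 8)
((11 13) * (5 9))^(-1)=(5 9)(11 13)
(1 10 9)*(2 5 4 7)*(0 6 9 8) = (0 6 9 1 10 8)(2 5 4 7) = [6, 10, 5, 3, 7, 4, 9, 2, 0, 1, 8]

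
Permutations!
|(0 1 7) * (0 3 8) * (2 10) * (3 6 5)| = 14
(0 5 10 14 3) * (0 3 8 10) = (0 5)(8 10 14) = [5, 1, 2, 3, 4, 0, 6, 7, 10, 9, 14, 11, 12, 13, 8]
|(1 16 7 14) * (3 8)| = 4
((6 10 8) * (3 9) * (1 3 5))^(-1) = (1 5 9 3)(6 8 10)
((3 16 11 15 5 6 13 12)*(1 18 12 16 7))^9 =((1 18 12 3 7)(5 6 13 16 11 15))^9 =(1 7 3 12 18)(5 16)(6 11)(13 15)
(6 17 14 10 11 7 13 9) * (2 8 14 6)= (2 8 14 10 11 7 13 9)(6 17)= [0, 1, 8, 3, 4, 5, 17, 13, 14, 2, 11, 7, 12, 9, 10, 15, 16, 6]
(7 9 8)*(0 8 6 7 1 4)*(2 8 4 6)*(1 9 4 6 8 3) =(0 6 7 4)(1 8 9 2 3) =[6, 8, 3, 1, 0, 5, 7, 4, 9, 2]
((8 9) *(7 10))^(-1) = (7 10)(8 9)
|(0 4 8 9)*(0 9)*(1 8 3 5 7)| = |(9)(0 4 3 5 7 1 8)| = 7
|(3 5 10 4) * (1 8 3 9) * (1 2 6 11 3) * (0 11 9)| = 6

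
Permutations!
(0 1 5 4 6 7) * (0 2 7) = (0 1 5 4 6)(2 7) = [1, 5, 7, 3, 6, 4, 0, 2]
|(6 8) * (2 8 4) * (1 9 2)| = |(1 9 2 8 6 4)| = 6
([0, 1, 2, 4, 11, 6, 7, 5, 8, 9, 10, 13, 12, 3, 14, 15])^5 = [0, 1, 2, 4, 11, 7, 5, 6, 8, 9, 10, 13, 12, 3, 14, 15]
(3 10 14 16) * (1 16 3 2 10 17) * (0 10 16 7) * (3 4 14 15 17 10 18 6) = (0 18 6 3 10 15 17 1 7)(2 16)(4 14) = [18, 7, 16, 10, 14, 5, 3, 0, 8, 9, 15, 11, 12, 13, 4, 17, 2, 1, 6]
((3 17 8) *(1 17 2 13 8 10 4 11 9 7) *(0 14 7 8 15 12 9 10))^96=(0 14 7 1 17)(2 8 12 13 3 9 15)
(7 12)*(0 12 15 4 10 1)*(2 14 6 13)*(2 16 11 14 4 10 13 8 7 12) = (0 2 4 13 16 11 14 6 8 7 15 10 1) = [2, 0, 4, 3, 13, 5, 8, 15, 7, 9, 1, 14, 12, 16, 6, 10, 11]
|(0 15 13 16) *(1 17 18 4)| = 4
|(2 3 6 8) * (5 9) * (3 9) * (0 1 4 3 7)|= |(0 1 4 3 6 8 2 9 5 7)|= 10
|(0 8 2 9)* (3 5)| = |(0 8 2 9)(3 5)| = 4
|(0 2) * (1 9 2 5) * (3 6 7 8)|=|(0 5 1 9 2)(3 6 7 8)|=20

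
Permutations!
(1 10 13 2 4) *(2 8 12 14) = (1 10 13 8 12 14 2 4) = [0, 10, 4, 3, 1, 5, 6, 7, 12, 9, 13, 11, 14, 8, 2]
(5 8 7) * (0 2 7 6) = (0 2 7 5 8 6) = [2, 1, 7, 3, 4, 8, 0, 5, 6]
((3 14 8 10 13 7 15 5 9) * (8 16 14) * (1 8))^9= ((1 8 10 13 7 15 5 9 3)(14 16))^9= (14 16)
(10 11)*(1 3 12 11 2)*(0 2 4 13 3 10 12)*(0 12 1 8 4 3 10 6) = (0 2 8 4 13 10 3 12 11 1 6) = [2, 6, 8, 12, 13, 5, 0, 7, 4, 9, 3, 1, 11, 10]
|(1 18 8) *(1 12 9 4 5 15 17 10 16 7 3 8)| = 22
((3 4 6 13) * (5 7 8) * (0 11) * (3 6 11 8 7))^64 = (13)(0 4 5)(3 8 11)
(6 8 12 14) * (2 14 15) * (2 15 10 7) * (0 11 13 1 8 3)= [11, 8, 14, 0, 4, 5, 3, 2, 12, 9, 7, 13, 10, 1, 6, 15]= (15)(0 11 13 1 8 12 10 7 2 14 6 3)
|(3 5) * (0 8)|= 2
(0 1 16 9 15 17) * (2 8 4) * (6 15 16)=(0 1 6 15 17)(2 8 4)(9 16)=[1, 6, 8, 3, 2, 5, 15, 7, 4, 16, 10, 11, 12, 13, 14, 17, 9, 0]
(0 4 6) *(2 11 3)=(0 4 6)(2 11 3)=[4, 1, 11, 2, 6, 5, 0, 7, 8, 9, 10, 3]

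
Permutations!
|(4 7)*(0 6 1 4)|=|(0 6 1 4 7)|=5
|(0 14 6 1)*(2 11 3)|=12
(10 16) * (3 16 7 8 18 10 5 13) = (3 16 5 13)(7 8 18 10) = [0, 1, 2, 16, 4, 13, 6, 8, 18, 9, 7, 11, 12, 3, 14, 15, 5, 17, 10]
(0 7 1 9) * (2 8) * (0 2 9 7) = [0, 7, 8, 3, 4, 5, 6, 1, 9, 2] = (1 7)(2 8 9)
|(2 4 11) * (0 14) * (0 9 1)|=12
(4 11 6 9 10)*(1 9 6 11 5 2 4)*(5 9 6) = (11)(1 6 5 2 4 9 10) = [0, 6, 4, 3, 9, 2, 5, 7, 8, 10, 1, 11]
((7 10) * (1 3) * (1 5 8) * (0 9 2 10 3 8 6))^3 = (0 10 5 9 7 6 2 3)(1 8)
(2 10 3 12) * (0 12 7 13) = (0 12 2 10 3 7 13) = [12, 1, 10, 7, 4, 5, 6, 13, 8, 9, 3, 11, 2, 0]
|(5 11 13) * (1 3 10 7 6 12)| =|(1 3 10 7 6 12)(5 11 13)| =6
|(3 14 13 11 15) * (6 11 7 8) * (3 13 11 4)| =9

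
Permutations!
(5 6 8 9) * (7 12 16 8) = (5 6 7 12 16 8 9) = [0, 1, 2, 3, 4, 6, 7, 12, 9, 5, 10, 11, 16, 13, 14, 15, 8]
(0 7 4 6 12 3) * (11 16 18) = (0 7 4 6 12 3)(11 16 18) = [7, 1, 2, 0, 6, 5, 12, 4, 8, 9, 10, 16, 3, 13, 14, 15, 18, 17, 11]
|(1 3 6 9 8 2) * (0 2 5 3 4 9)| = 9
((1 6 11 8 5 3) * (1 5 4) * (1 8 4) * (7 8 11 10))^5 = ((1 6 10 7 8)(3 5)(4 11))^5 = (3 5)(4 11)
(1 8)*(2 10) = [0, 8, 10, 3, 4, 5, 6, 7, 1, 9, 2] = (1 8)(2 10)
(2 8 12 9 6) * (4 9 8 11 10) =(2 11 10 4 9 6)(8 12) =[0, 1, 11, 3, 9, 5, 2, 7, 12, 6, 4, 10, 8]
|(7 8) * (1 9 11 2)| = 4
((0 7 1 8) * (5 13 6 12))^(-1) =(0 8 1 7)(5 12 6 13)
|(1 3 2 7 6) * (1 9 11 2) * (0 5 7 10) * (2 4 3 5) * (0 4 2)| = |(1 5 7 6 9 11 2 10 4 3)| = 10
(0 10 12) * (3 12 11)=(0 10 11 3 12)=[10, 1, 2, 12, 4, 5, 6, 7, 8, 9, 11, 3, 0]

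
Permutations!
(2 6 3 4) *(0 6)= (0 6 3 4 2)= [6, 1, 0, 4, 2, 5, 3]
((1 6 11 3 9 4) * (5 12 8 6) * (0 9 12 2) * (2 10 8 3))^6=((0 9 4 1 5 10 8 6 11 2)(3 12))^6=(12)(0 8 4 11 5)(1 2 10 9 6)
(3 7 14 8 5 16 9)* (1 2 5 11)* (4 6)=[0, 2, 5, 7, 6, 16, 4, 14, 11, 3, 10, 1, 12, 13, 8, 15, 9]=(1 2 5 16 9 3 7 14 8 11)(4 6)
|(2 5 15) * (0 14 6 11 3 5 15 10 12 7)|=18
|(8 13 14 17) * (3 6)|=|(3 6)(8 13 14 17)|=4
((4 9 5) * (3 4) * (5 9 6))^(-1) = (9)(3 5 6 4)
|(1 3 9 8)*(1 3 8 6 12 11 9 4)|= 4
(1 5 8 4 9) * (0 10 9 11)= (0 10 9 1 5 8 4 11)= [10, 5, 2, 3, 11, 8, 6, 7, 4, 1, 9, 0]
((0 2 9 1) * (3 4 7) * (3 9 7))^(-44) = ((0 2 7 9 1)(3 4))^(-44) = (0 2 7 9 1)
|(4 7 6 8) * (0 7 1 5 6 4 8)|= 6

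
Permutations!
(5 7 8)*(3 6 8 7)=(3 6 8 5)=[0, 1, 2, 6, 4, 3, 8, 7, 5]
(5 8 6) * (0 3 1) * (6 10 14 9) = [3, 0, 2, 1, 4, 8, 5, 7, 10, 6, 14, 11, 12, 13, 9] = (0 3 1)(5 8 10 14 9 6)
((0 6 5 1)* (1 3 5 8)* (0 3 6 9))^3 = ((0 9)(1 3 5 6 8))^3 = (0 9)(1 6 3 8 5)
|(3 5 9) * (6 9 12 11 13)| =7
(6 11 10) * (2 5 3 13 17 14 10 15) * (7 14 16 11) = (2 5 3 13 17 16 11 15)(6 7 14 10) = [0, 1, 5, 13, 4, 3, 7, 14, 8, 9, 6, 15, 12, 17, 10, 2, 11, 16]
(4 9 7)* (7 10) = (4 9 10 7) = [0, 1, 2, 3, 9, 5, 6, 4, 8, 10, 7]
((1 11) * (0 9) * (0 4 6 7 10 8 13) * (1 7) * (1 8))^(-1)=(0 13 8 6 4 9)(1 10 7 11)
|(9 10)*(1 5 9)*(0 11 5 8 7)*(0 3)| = |(0 11 5 9 10 1 8 7 3)| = 9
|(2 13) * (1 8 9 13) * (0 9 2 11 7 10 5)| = |(0 9 13 11 7 10 5)(1 8 2)| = 21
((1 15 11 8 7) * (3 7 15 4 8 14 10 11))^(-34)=((1 4 8 15 3 7)(10 11 14))^(-34)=(1 8 3)(4 15 7)(10 14 11)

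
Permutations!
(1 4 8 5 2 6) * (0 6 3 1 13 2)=[6, 4, 3, 1, 8, 0, 13, 7, 5, 9, 10, 11, 12, 2]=(0 6 13 2 3 1 4 8 5)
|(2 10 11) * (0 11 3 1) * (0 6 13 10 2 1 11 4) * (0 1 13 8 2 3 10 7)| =10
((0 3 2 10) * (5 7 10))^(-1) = (0 10 7 5 2 3) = ((0 3 2 5 7 10))^(-1)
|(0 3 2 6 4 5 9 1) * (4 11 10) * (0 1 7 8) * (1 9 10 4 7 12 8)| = |(0 3 2 6 11 4 5 10 7 1 9 12 8)| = 13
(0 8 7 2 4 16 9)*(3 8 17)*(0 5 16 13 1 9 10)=[17, 9, 4, 8, 13, 16, 6, 2, 7, 5, 0, 11, 12, 1, 14, 15, 10, 3]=(0 17 3 8 7 2 4 13 1 9 5 16 10)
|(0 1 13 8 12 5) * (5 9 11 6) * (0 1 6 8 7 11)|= 10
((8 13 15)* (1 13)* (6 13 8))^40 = (6 13 15)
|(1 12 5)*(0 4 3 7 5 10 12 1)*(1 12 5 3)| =6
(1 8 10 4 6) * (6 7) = [0, 8, 2, 3, 7, 5, 1, 6, 10, 9, 4] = (1 8 10 4 7 6)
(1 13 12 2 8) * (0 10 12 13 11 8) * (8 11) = (13)(0 10 12 2)(1 8) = [10, 8, 0, 3, 4, 5, 6, 7, 1, 9, 12, 11, 2, 13]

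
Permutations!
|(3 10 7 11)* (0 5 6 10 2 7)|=4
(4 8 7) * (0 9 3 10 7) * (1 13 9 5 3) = [5, 13, 2, 10, 8, 3, 6, 4, 0, 1, 7, 11, 12, 9] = (0 5 3 10 7 4 8)(1 13 9)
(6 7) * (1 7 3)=[0, 7, 2, 1, 4, 5, 3, 6]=(1 7 6 3)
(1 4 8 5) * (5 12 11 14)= (1 4 8 12 11 14 5)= [0, 4, 2, 3, 8, 1, 6, 7, 12, 9, 10, 14, 11, 13, 5]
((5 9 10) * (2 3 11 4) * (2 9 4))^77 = (2 11 3)(4 9 10 5)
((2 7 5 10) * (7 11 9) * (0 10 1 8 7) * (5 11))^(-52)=(0 2 1 7 9 10 5 8 11)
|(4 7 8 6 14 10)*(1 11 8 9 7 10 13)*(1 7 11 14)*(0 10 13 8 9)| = 20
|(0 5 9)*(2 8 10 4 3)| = |(0 5 9)(2 8 10 4 3)| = 15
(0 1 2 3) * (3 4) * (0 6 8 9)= (0 1 2 4 3 6 8 9)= [1, 2, 4, 6, 3, 5, 8, 7, 9, 0]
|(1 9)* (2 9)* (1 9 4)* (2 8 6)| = 5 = |(9)(1 8 6 2 4)|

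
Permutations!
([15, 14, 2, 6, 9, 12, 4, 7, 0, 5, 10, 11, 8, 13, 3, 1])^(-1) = [8, 15, 2, 14, 6, 9, 3, 7, 12, 4, 10, 11, 5, 13, 1, 0]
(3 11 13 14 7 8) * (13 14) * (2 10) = (2 10)(3 11 14 7 8) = [0, 1, 10, 11, 4, 5, 6, 8, 3, 9, 2, 14, 12, 13, 7]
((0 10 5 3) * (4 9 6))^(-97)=((0 10 5 3)(4 9 6))^(-97)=(0 3 5 10)(4 6 9)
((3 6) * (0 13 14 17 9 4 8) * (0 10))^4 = ((0 13 14 17 9 4 8 10)(3 6))^4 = (0 9)(4 13)(8 14)(10 17)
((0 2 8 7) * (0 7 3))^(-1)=(0 3 8 2)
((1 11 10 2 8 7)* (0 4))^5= (0 4)(1 7 8 2 10 11)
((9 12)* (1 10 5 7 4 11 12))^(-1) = (1 9 12 11 4 7 5 10)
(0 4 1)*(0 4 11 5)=(0 11 5)(1 4)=[11, 4, 2, 3, 1, 0, 6, 7, 8, 9, 10, 5]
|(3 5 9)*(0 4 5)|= 5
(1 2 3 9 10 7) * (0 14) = (0 14)(1 2 3 9 10 7) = [14, 2, 3, 9, 4, 5, 6, 1, 8, 10, 7, 11, 12, 13, 0]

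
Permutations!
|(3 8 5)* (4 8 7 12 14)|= |(3 7 12 14 4 8 5)|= 7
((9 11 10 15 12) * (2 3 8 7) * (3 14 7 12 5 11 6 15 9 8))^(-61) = (2 7 14)(5 15 6 9 10 11)(8 12)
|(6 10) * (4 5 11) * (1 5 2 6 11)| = |(1 5)(2 6 10 11 4)| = 10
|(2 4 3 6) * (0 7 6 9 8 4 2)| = |(0 7 6)(3 9 8 4)| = 12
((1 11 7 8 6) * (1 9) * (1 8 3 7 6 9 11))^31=(3 7)(6 11)(8 9)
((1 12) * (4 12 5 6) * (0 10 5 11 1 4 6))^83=(0 5 10)(1 11)(4 12)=((0 10 5)(1 11)(4 12))^83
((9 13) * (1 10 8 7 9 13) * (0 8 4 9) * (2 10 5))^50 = (13)(0 7 8)(1 2 4)(5 10 9)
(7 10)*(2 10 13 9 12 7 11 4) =(2 10 11 4)(7 13 9 12) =[0, 1, 10, 3, 2, 5, 6, 13, 8, 12, 11, 4, 7, 9]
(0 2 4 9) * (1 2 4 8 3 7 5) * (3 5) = (0 4 9)(1 2 8 5)(3 7) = [4, 2, 8, 7, 9, 1, 6, 3, 5, 0]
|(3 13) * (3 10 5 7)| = |(3 13 10 5 7)| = 5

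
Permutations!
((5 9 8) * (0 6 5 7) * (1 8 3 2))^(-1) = ((0 6 5 9 3 2 1 8 7))^(-1) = (0 7 8 1 2 3 9 5 6)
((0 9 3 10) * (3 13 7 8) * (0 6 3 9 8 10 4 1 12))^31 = ((0 8 9 13 7 10 6 3 4 1 12))^31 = (0 1 3 10 13 8 12 4 6 7 9)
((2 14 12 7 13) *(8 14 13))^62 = ((2 13)(7 8 14 12))^62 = (7 14)(8 12)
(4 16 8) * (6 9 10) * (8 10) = [0, 1, 2, 3, 16, 5, 9, 7, 4, 8, 6, 11, 12, 13, 14, 15, 10] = (4 16 10 6 9 8)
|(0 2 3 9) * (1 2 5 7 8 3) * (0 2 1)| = |(0 5 7 8 3 9 2)| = 7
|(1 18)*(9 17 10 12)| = |(1 18)(9 17 10 12)| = 4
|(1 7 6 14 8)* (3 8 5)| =7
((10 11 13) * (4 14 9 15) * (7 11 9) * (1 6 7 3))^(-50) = (1 10 3 13 14 11 4 7 15 6 9)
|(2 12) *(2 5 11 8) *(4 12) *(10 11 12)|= 10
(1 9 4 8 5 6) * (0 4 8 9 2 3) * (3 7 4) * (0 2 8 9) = [3, 8, 7, 2, 0, 6, 1, 4, 5, 9] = (9)(0 3 2 7 4)(1 8 5 6)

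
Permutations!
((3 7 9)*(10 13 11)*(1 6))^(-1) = ((1 6)(3 7 9)(10 13 11))^(-1) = (1 6)(3 9 7)(10 11 13)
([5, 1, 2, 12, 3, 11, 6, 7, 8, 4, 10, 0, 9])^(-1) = (0 11 5)(3 4 9 12)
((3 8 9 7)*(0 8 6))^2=((0 8 9 7 3 6))^2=(0 9 3)(6 8 7)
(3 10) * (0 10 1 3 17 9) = (0 10 17 9)(1 3) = [10, 3, 2, 1, 4, 5, 6, 7, 8, 0, 17, 11, 12, 13, 14, 15, 16, 9]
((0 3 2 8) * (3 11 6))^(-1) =((0 11 6 3 2 8))^(-1) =(0 8 2 3 6 11)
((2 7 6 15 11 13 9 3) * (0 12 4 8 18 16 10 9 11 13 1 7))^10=(18)(1 13 6)(7 11 15)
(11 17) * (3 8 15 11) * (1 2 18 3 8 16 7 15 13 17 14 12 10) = (1 2 18 3 16 7 15 11 14 12 10)(8 13 17) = [0, 2, 18, 16, 4, 5, 6, 15, 13, 9, 1, 14, 10, 17, 12, 11, 7, 8, 3]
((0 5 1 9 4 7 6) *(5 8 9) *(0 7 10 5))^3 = ((0 8 9 4 10 5 1)(6 7))^3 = (0 4 1 9 5 8 10)(6 7)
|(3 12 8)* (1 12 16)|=5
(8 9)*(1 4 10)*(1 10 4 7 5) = (10)(1 7 5)(8 9) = [0, 7, 2, 3, 4, 1, 6, 5, 9, 8, 10]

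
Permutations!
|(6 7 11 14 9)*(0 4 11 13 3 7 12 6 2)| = 6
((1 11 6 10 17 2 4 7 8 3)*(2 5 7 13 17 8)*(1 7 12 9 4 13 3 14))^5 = (1 14 8 10 6 11)(2 9 13 4 17 3 5 7 12)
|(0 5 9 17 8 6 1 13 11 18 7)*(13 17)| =28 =|(0 5 9 13 11 18 7)(1 17 8 6)|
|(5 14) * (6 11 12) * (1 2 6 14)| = 7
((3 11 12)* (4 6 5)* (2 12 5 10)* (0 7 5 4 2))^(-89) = (0 7 5 2 12 3 11 4 6 10)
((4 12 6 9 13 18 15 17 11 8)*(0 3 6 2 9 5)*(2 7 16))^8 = (2 4 15)(7 11 13)(8 18 16)(9 12 17)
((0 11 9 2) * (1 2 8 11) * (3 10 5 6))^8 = (0 2 1)(8 9 11)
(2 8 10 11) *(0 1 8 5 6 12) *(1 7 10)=(0 7 10 11 2 5 6 12)(1 8)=[7, 8, 5, 3, 4, 6, 12, 10, 1, 9, 11, 2, 0]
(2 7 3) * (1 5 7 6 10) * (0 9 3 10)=(0 9 3 2 6)(1 5 7 10)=[9, 5, 6, 2, 4, 7, 0, 10, 8, 3, 1]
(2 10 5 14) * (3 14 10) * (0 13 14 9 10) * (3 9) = (0 13 14 2 9 10 5) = [13, 1, 9, 3, 4, 0, 6, 7, 8, 10, 5, 11, 12, 14, 2]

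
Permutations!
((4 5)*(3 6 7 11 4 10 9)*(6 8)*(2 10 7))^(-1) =(2 6 8 3 9 10)(4 11 7 5)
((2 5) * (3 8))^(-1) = ((2 5)(3 8))^(-1) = (2 5)(3 8)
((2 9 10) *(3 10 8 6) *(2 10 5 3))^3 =(10)(2 6 8 9)(3 5)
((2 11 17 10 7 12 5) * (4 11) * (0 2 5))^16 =(17)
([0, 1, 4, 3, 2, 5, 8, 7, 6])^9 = (2 4)(6 8)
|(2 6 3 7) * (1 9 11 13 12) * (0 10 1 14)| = 8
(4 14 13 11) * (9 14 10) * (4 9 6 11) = (4 10 6 11 9 14 13) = [0, 1, 2, 3, 10, 5, 11, 7, 8, 14, 6, 9, 12, 4, 13]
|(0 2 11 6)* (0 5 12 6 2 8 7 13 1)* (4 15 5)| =10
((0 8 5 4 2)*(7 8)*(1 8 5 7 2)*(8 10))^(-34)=(1 8 5)(4 10 7)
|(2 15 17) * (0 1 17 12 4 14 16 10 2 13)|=|(0 1 17 13)(2 15 12 4 14 16 10)|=28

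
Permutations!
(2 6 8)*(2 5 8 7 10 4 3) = (2 6 7 10 4 3)(5 8) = [0, 1, 6, 2, 3, 8, 7, 10, 5, 9, 4]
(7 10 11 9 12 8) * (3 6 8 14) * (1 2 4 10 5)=(1 2 4 10 11 9 12 14 3 6 8 7 5)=[0, 2, 4, 6, 10, 1, 8, 5, 7, 12, 11, 9, 14, 13, 3]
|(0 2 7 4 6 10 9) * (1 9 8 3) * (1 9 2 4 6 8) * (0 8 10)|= |(0 4 10 1 2 7 6)(3 9 8)|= 21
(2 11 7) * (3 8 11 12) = (2 12 3 8 11 7) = [0, 1, 12, 8, 4, 5, 6, 2, 11, 9, 10, 7, 3]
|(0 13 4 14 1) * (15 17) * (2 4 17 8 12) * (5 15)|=|(0 13 17 5 15 8 12 2 4 14 1)|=11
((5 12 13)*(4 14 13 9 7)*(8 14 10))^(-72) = ((4 10 8 14 13 5 12 9 7))^(-72) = (14)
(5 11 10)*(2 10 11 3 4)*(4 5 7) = (11)(2 10 7 4)(3 5) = [0, 1, 10, 5, 2, 3, 6, 4, 8, 9, 7, 11]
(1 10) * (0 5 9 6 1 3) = (0 5 9 6 1 10 3) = [5, 10, 2, 0, 4, 9, 1, 7, 8, 6, 3]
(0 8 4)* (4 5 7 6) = (0 8 5 7 6 4) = [8, 1, 2, 3, 0, 7, 4, 6, 5]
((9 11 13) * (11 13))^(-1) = (9 13)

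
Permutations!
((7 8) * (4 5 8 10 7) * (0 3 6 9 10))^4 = (0 10 6)(3 7 9)(4 5 8)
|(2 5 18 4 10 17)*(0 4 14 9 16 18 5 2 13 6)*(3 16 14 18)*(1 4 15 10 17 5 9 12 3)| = 14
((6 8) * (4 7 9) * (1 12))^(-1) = ((1 12)(4 7 9)(6 8))^(-1) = (1 12)(4 9 7)(6 8)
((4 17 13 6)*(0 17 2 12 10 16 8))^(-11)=((0 17 13 6 4 2 12 10 16 8))^(-11)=(0 8 16 10 12 2 4 6 13 17)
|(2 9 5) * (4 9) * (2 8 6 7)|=|(2 4 9 5 8 6 7)|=7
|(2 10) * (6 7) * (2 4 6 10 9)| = 4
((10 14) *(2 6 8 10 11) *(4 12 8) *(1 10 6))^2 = ((1 10 14 11 2)(4 12 8 6))^2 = (1 14 2 10 11)(4 8)(6 12)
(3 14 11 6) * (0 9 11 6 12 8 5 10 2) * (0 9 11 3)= (0 11 12 8 5 10 2 9 3 14 6)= [11, 1, 9, 14, 4, 10, 0, 7, 5, 3, 2, 12, 8, 13, 6]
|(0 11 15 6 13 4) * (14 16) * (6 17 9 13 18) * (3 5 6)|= |(0 11 15 17 9 13 4)(3 5 6 18)(14 16)|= 28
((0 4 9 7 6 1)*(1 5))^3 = (0 7 1 9 5 4 6)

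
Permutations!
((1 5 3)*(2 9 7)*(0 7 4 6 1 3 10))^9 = ((0 7 2 9 4 6 1 5 10))^9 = (10)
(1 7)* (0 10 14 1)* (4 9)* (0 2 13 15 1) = (0 10 14)(1 7 2 13 15)(4 9) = [10, 7, 13, 3, 9, 5, 6, 2, 8, 4, 14, 11, 12, 15, 0, 1]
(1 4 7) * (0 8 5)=(0 8 5)(1 4 7)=[8, 4, 2, 3, 7, 0, 6, 1, 5]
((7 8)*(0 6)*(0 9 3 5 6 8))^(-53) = (0 8 7)(3 9 6 5)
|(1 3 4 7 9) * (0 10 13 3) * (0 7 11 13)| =12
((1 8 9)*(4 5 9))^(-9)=((1 8 4 5 9))^(-9)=(1 8 4 5 9)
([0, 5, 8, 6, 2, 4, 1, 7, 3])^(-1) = [0, 6, 4, 8, 5, 1, 3, 7, 2]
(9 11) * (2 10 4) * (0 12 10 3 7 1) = (0 12 10 4 2 3 7 1)(9 11) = [12, 0, 3, 7, 2, 5, 6, 1, 8, 11, 4, 9, 10]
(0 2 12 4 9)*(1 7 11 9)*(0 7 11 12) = (0 2)(1 11 9 7 12 4) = [2, 11, 0, 3, 1, 5, 6, 12, 8, 7, 10, 9, 4]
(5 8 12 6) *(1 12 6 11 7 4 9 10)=(1 12 11 7 4 9 10)(5 8 6)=[0, 12, 2, 3, 9, 8, 5, 4, 6, 10, 1, 7, 11]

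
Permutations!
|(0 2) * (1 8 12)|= |(0 2)(1 8 12)|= 6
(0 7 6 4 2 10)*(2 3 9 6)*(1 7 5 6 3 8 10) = (0 5 6 4 8 10)(1 7 2)(3 9) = [5, 7, 1, 9, 8, 6, 4, 2, 10, 3, 0]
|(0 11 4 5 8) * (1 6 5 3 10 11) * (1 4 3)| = 6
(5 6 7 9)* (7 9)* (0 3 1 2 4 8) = (0 3 1 2 4 8)(5 6 9) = [3, 2, 4, 1, 8, 6, 9, 7, 0, 5]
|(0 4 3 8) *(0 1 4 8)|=|(0 8 1 4 3)|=5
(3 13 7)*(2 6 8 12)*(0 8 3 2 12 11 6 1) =(0 8 11 6 3 13 7 2 1) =[8, 0, 1, 13, 4, 5, 3, 2, 11, 9, 10, 6, 12, 7]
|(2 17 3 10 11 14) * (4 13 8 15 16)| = 30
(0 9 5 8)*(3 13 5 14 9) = (0 3 13 5 8)(9 14) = [3, 1, 2, 13, 4, 8, 6, 7, 0, 14, 10, 11, 12, 5, 9]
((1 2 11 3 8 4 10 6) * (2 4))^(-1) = (1 6 10 4)(2 8 3 11)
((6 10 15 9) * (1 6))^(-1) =(1 9 15 10 6)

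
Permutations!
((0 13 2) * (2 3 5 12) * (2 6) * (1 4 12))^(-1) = ((0 13 3 5 1 4 12 6 2))^(-1) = (0 2 6 12 4 1 5 3 13)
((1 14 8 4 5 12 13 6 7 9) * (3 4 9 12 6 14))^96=((1 3 4 5 6 7 12 13 14 8 9))^96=(1 14 7 4 9 13 6 3 8 12 5)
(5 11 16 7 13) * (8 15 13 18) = (5 11 16 7 18 8 15 13) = [0, 1, 2, 3, 4, 11, 6, 18, 15, 9, 10, 16, 12, 5, 14, 13, 7, 17, 8]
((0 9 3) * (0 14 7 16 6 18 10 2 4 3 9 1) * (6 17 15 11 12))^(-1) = ((0 1)(2 4 3 14 7 16 17 15 11 12 6 18 10))^(-1) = (0 1)(2 10 18 6 12 11 15 17 16 7 14 3 4)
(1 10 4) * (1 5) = (1 10 4 5) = [0, 10, 2, 3, 5, 1, 6, 7, 8, 9, 4]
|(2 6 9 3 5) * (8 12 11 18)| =|(2 6 9 3 5)(8 12 11 18)| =20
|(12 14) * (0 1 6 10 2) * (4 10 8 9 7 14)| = |(0 1 6 8 9 7 14 12 4 10 2)| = 11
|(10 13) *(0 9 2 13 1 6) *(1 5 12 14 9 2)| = |(0 2 13 10 5 12 14 9 1 6)| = 10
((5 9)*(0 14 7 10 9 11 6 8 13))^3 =((0 14 7 10 9 5 11 6 8 13))^3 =(0 10 11 13 7 5 8 14 9 6)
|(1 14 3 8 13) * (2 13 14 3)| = 6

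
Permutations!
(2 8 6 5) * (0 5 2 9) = (0 5 9)(2 8 6) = [5, 1, 8, 3, 4, 9, 2, 7, 6, 0]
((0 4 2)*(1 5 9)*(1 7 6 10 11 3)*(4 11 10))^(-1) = (0 2 4 6 7 9 5 1 3 11)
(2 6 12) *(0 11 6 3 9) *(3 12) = (0 11 6 3 9)(2 12) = [11, 1, 12, 9, 4, 5, 3, 7, 8, 0, 10, 6, 2]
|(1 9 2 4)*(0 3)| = 4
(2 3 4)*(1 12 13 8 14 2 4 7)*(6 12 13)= [0, 13, 3, 7, 4, 5, 12, 1, 14, 9, 10, 11, 6, 8, 2]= (1 13 8 14 2 3 7)(6 12)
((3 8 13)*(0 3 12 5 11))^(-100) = (0 5 13 3 11 12 8)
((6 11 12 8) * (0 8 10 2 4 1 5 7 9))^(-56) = (0 12 1)(2 7 6)(4 9 11)(5 8 10)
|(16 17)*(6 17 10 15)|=|(6 17 16 10 15)|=5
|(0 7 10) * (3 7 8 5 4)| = 7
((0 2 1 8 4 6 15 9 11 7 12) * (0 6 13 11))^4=(0 4 12)(1 11 15)(2 13 6)(7 9 8)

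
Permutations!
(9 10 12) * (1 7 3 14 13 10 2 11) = [0, 7, 11, 14, 4, 5, 6, 3, 8, 2, 12, 1, 9, 10, 13] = (1 7 3 14 13 10 12 9 2 11)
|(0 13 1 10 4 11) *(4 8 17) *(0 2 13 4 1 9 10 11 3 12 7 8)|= 13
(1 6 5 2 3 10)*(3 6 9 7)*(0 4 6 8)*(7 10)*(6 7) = [4, 9, 8, 6, 7, 2, 5, 3, 0, 10, 1] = (0 4 7 3 6 5 2 8)(1 9 10)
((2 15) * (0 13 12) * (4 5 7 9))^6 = (15)(4 7)(5 9)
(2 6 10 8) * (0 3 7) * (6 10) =(0 3 7)(2 10 8) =[3, 1, 10, 7, 4, 5, 6, 0, 2, 9, 8]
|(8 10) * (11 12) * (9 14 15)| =|(8 10)(9 14 15)(11 12)| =6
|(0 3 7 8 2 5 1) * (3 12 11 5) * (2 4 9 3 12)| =30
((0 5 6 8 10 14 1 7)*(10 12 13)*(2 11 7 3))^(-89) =(0 6 12 10 1 2 7 5 8 13 14 3 11)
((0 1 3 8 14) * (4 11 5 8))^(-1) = ((0 1 3 4 11 5 8 14))^(-1) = (0 14 8 5 11 4 3 1)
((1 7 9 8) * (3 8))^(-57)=(1 3 7 8 9)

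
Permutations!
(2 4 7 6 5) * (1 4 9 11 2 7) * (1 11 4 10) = (1 10)(2 9 4 11)(5 7 6) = [0, 10, 9, 3, 11, 7, 5, 6, 8, 4, 1, 2]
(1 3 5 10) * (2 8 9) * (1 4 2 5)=(1 3)(2 8 9 5 10 4)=[0, 3, 8, 1, 2, 10, 6, 7, 9, 5, 4]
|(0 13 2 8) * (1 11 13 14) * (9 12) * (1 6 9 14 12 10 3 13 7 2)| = |(0 12 14 6 9 10 3 13 1 11 7 2 8)| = 13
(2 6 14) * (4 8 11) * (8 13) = (2 6 14)(4 13 8 11) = [0, 1, 6, 3, 13, 5, 14, 7, 11, 9, 10, 4, 12, 8, 2]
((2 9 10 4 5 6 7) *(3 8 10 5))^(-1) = ((2 9 5 6 7)(3 8 10 4))^(-1) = (2 7 6 5 9)(3 4 10 8)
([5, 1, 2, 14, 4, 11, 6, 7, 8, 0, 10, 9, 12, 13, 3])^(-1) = [9, 1, 2, 14, 4, 0, 6, 7, 8, 11, 10, 5, 12, 13, 3]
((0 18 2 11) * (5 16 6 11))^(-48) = ((0 18 2 5 16 6 11))^(-48) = (0 18 2 5 16 6 11)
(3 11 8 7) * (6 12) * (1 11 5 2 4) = [0, 11, 4, 5, 1, 2, 12, 3, 7, 9, 10, 8, 6] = (1 11 8 7 3 5 2 4)(6 12)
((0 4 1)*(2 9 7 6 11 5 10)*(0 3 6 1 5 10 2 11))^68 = ((0 4 5 2 9 7 1 3 6)(10 11))^68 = (11)(0 7 4 1 5 3 2 6 9)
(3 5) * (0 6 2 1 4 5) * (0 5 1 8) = [6, 4, 8, 5, 1, 3, 2, 7, 0] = (0 6 2 8)(1 4)(3 5)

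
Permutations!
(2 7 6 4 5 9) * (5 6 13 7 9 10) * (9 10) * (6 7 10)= (2 6 4 7 13 10 5 9)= [0, 1, 6, 3, 7, 9, 4, 13, 8, 2, 5, 11, 12, 10]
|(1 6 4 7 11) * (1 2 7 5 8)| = |(1 6 4 5 8)(2 7 11)| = 15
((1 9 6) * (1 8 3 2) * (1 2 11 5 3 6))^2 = (3 5 11)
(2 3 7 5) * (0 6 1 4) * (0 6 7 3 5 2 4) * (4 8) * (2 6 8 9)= [7, 0, 5, 3, 8, 9, 1, 6, 4, 2]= (0 7 6 1)(2 5 9)(4 8)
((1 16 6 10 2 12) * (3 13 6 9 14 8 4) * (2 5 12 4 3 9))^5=(1 14 10 2 3 12 9 6 16 8 5 4 13)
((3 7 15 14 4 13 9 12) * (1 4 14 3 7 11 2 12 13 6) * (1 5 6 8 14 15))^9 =(1 7 12 2 11 3 15 14 8 4)(5 6)(9 13)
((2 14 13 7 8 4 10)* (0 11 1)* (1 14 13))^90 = (0 14)(1 11)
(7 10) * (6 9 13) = (6 9 13)(7 10) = [0, 1, 2, 3, 4, 5, 9, 10, 8, 13, 7, 11, 12, 6]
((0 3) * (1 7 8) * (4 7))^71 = ((0 3)(1 4 7 8))^71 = (0 3)(1 8 7 4)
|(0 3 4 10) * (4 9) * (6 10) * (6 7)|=7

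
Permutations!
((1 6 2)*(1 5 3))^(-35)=(6)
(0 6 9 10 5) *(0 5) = (0 6 9 10) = [6, 1, 2, 3, 4, 5, 9, 7, 8, 10, 0]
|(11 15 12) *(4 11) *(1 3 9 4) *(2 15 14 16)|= |(1 3 9 4 11 14 16 2 15 12)|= 10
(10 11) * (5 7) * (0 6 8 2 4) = [6, 1, 4, 3, 0, 7, 8, 5, 2, 9, 11, 10] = (0 6 8 2 4)(5 7)(10 11)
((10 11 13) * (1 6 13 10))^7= (1 6 13)(10 11)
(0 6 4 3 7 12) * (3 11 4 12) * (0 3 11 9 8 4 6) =(3 7 11 6 12)(4 9 8) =[0, 1, 2, 7, 9, 5, 12, 11, 4, 8, 10, 6, 3]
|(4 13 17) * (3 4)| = |(3 4 13 17)| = 4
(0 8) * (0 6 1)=(0 8 6 1)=[8, 0, 2, 3, 4, 5, 1, 7, 6]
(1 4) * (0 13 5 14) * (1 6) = (0 13 5 14)(1 4 6) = [13, 4, 2, 3, 6, 14, 1, 7, 8, 9, 10, 11, 12, 5, 0]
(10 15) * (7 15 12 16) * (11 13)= (7 15 10 12 16)(11 13)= [0, 1, 2, 3, 4, 5, 6, 15, 8, 9, 12, 13, 16, 11, 14, 10, 7]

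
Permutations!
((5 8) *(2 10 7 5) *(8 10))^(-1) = ((2 8)(5 10 7))^(-1) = (2 8)(5 7 10)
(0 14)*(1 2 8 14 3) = (0 3 1 2 8 14) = [3, 2, 8, 1, 4, 5, 6, 7, 14, 9, 10, 11, 12, 13, 0]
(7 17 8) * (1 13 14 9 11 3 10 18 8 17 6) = [0, 13, 2, 10, 4, 5, 1, 6, 7, 11, 18, 3, 12, 14, 9, 15, 16, 17, 8] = (1 13 14 9 11 3 10 18 8 7 6)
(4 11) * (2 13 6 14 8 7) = (2 13 6 14 8 7)(4 11) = [0, 1, 13, 3, 11, 5, 14, 2, 7, 9, 10, 4, 12, 6, 8]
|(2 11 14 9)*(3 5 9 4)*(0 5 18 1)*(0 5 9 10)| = |(0 9 2 11 14 4 3 18 1 5 10)| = 11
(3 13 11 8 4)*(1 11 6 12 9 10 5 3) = [0, 11, 2, 13, 1, 3, 12, 7, 4, 10, 5, 8, 9, 6] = (1 11 8 4)(3 13 6 12 9 10 5)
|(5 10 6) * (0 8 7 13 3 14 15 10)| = |(0 8 7 13 3 14 15 10 6 5)| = 10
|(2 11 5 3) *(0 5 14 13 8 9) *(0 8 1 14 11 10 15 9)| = 24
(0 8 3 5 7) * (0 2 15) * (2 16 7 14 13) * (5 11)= (0 8 3 11 5 14 13 2 15)(7 16)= [8, 1, 15, 11, 4, 14, 6, 16, 3, 9, 10, 5, 12, 2, 13, 0, 7]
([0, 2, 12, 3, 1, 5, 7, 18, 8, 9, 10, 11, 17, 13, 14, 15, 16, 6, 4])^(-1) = [0, 4, 1, 3, 18, 5, 17, 6, 8, 9, 10, 11, 2, 13, 14, 15, 16, 12, 7]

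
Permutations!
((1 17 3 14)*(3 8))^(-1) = (1 14 3 8 17)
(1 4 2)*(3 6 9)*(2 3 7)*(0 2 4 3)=(0 2 1 3 6 9 7 4)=[2, 3, 1, 6, 0, 5, 9, 4, 8, 7]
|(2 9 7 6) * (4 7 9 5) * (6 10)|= 6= |(2 5 4 7 10 6)|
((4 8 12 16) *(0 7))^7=(0 7)(4 16 12 8)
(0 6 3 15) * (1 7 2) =(0 6 3 15)(1 7 2) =[6, 7, 1, 15, 4, 5, 3, 2, 8, 9, 10, 11, 12, 13, 14, 0]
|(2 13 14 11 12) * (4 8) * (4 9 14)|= |(2 13 4 8 9 14 11 12)|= 8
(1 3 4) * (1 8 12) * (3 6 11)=(1 6 11 3 4 8 12)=[0, 6, 2, 4, 8, 5, 11, 7, 12, 9, 10, 3, 1]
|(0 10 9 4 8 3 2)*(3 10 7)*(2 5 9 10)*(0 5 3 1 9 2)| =|(10)(0 7 1 9 4 8)(2 5)| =6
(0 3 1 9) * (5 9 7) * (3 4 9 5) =[4, 7, 2, 1, 9, 5, 6, 3, 8, 0] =(0 4 9)(1 7 3)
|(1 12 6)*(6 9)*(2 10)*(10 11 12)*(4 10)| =|(1 4 10 2 11 12 9 6)| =8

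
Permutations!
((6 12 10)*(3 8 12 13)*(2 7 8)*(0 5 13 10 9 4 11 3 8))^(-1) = ((0 5 13 8 12 9 4 11 3 2 7)(6 10))^(-1) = (0 7 2 3 11 4 9 12 8 13 5)(6 10)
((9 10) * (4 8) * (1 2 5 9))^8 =(1 9 2 10 5)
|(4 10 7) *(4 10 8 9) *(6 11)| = 6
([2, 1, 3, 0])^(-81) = [0, 1, 2, 3]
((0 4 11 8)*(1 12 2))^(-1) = ((0 4 11 8)(1 12 2))^(-1) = (0 8 11 4)(1 2 12)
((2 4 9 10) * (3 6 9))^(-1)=((2 4 3 6 9 10))^(-1)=(2 10 9 6 3 4)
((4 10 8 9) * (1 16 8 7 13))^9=(1 16 8 9 4 10 7 13)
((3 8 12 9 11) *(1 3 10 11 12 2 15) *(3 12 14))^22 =((1 12 9 14 3 8 2 15)(10 11))^22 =(1 2 3 9)(8 14 12 15)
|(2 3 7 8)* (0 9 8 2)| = 3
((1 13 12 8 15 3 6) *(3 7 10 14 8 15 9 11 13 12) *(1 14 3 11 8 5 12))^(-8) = (15)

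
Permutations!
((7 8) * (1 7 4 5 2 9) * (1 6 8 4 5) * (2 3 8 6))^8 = (9)(1 4 7)(3 5 8)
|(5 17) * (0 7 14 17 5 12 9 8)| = |(0 7 14 17 12 9 8)| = 7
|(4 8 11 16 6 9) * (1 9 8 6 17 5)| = 9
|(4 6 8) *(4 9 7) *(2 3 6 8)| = 12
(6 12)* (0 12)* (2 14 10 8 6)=(0 12 2 14 10 8 6)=[12, 1, 14, 3, 4, 5, 0, 7, 6, 9, 8, 11, 2, 13, 10]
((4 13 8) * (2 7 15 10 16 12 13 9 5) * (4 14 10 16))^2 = (2 15 12 8 10 9)(4 5 7 16 13 14) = ((2 7 15 16 12 13 8 14 10 4 9 5))^2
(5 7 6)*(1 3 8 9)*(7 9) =[0, 3, 2, 8, 4, 9, 5, 6, 7, 1] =(1 3 8 7 6 5 9)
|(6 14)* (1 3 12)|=6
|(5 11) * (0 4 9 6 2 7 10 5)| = 9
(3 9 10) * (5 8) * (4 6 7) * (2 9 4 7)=[0, 1, 9, 4, 6, 8, 2, 7, 5, 10, 3]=(2 9 10 3 4 6)(5 8)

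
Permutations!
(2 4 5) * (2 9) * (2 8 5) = [0, 1, 4, 3, 2, 9, 6, 7, 5, 8] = (2 4)(5 9 8)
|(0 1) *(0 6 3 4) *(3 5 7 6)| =|(0 1 3 4)(5 7 6)| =12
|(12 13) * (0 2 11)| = 6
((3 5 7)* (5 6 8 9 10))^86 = (3 8 10 7 6 9 5)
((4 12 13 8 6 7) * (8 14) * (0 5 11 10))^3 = (0 10 11 5)(4 14 7 13 6 12 8)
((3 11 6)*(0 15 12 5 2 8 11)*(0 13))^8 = ((0 15 12 5 2 8 11 6 3 13))^8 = (0 3 11 2 12)(5 15 13 6 8)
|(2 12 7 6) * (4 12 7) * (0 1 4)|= 12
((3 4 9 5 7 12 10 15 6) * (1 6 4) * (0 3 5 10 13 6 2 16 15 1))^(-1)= (0 3)(1 10 9 4 15 16 2)(5 6 13 12 7)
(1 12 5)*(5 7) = (1 12 7 5) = [0, 12, 2, 3, 4, 1, 6, 5, 8, 9, 10, 11, 7]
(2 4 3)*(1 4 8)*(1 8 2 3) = (8)(1 4) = [0, 4, 2, 3, 1, 5, 6, 7, 8]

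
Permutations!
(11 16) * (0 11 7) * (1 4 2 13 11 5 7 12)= [5, 4, 13, 3, 2, 7, 6, 0, 8, 9, 10, 16, 1, 11, 14, 15, 12]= (0 5 7)(1 4 2 13 11 16 12)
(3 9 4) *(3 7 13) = (3 9 4 7 13) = [0, 1, 2, 9, 7, 5, 6, 13, 8, 4, 10, 11, 12, 3]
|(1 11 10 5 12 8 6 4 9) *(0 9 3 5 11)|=6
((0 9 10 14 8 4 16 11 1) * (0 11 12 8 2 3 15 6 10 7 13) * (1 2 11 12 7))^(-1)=((0 9 1 12 8 4 16 7 13)(2 3 15 6 10 14 11))^(-1)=(0 13 7 16 4 8 12 1 9)(2 11 14 10 6 15 3)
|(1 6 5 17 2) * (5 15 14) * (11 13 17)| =|(1 6 15 14 5 11 13 17 2)| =9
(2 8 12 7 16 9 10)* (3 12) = (2 8 3 12 7 16 9 10) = [0, 1, 8, 12, 4, 5, 6, 16, 3, 10, 2, 11, 7, 13, 14, 15, 9]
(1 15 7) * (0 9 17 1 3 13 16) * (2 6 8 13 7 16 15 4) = (0 9 17 1 4 2 6 8 13 15 16)(3 7) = [9, 4, 6, 7, 2, 5, 8, 3, 13, 17, 10, 11, 12, 15, 14, 16, 0, 1]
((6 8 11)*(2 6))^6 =(2 8)(6 11)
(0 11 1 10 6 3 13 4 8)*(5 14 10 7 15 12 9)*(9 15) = [11, 7, 2, 13, 8, 14, 3, 9, 0, 5, 6, 1, 15, 4, 10, 12] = (0 11 1 7 9 5 14 10 6 3 13 4 8)(12 15)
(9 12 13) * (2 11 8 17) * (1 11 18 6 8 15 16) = [0, 11, 18, 3, 4, 5, 8, 7, 17, 12, 10, 15, 13, 9, 14, 16, 1, 2, 6] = (1 11 15 16)(2 18 6 8 17)(9 12 13)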